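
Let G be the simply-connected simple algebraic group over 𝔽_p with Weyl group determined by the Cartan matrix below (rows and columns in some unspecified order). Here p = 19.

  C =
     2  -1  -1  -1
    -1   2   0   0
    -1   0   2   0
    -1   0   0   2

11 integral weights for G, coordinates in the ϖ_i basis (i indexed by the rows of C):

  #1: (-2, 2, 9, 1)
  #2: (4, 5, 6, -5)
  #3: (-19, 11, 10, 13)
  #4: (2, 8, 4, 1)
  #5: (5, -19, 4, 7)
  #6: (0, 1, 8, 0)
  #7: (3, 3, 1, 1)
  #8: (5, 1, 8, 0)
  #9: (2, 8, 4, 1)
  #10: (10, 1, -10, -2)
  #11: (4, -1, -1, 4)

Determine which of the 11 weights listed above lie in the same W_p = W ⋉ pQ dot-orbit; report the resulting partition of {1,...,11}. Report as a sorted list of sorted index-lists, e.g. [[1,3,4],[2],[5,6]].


Cartan matrix: type D_4 (|W|=192); un-permuting the 4 rows.

Each λ_j+ρ reduced to Ā_19; 4-tuples below use C's row order:

  1: (1, 2, 9, 1) · 2: (1, 6, 7, 4) · 3: (1, 6, 7, 4) · 4: (0, 9, 5, 2) · 5: (1, 6, 7, 4) · 6: (1, 2, 9, 1) · 7: (4, 4, 2, 2) · 8: (1, 2, 9, 1) · 9: (0, 9, 5, 2) · 10: (1, 2, 9, 1) · 11: (5, 0, 0, 5)

Linkage partition of the 11 weights (5 classes, p=19):

[[1, 6, 8, 10], [2, 3, 5], [4, 9], [7], [11]]


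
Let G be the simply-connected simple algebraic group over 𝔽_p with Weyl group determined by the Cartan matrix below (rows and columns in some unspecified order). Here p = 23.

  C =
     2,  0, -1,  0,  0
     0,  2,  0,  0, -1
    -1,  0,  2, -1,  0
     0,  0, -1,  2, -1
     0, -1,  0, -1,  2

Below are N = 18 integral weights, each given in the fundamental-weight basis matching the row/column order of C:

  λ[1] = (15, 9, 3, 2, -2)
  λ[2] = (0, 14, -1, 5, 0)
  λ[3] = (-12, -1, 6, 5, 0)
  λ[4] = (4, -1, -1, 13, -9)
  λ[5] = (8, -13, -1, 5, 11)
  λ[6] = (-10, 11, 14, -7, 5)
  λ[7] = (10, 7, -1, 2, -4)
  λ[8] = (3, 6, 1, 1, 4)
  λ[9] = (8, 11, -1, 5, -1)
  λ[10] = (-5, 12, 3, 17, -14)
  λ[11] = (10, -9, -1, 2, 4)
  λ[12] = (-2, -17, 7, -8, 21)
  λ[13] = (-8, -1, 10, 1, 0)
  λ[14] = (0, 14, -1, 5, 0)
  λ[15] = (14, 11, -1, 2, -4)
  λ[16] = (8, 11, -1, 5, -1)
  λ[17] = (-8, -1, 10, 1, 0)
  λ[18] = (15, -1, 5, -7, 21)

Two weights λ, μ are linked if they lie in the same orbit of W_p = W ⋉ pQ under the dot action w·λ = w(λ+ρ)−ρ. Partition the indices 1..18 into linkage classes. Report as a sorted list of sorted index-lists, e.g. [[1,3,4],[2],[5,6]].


C ↔ A_5 under row/col permutation; |W(A_5)| = 720.

Folding the 18 weights λ_j+ρ into Ā_23 (reps in the given 5-coord order):

  [1] (7, 0, 4, 2, 1)
  [2] (1, 15, 0, 6, 1)
  [3] (7, 0, 4, 2, 1)
  [4] (5, 8, 0, 6, 0)
  [5] (5, 8, 0, 6, 0)
  [6] (5, 8, 0, 6, 0)
  [7] (11, 5, 0, 0, 3)
  [8] (4, 7, 2, 2, 5)
  [9] (5, 8, 0, 6, 0)
  [10] (4, 0, 0, 5, 13)
  [11] (11, 5, 0, 0, 3)
  [12] (1, 15, 0, 6, 1)
  [13] (7, 0, 4, 2, 1)
  [14] (1, 15, 0, 6, 1)
  [15] (11, 5, 0, 0, 3)
  [16] (5, 8, 0, 6, 0)
  [17] (7, 0, 4, 2, 1)
  [18] (1, 15, 0, 6, 1)

6 distinct reps among the 18 weights ⇒ 6 W_23-linkage classes:

[[1, 3, 13, 17], [2, 12, 14, 18], [4, 5, 6, 9, 16], [7, 11, 15], [8], [10]]


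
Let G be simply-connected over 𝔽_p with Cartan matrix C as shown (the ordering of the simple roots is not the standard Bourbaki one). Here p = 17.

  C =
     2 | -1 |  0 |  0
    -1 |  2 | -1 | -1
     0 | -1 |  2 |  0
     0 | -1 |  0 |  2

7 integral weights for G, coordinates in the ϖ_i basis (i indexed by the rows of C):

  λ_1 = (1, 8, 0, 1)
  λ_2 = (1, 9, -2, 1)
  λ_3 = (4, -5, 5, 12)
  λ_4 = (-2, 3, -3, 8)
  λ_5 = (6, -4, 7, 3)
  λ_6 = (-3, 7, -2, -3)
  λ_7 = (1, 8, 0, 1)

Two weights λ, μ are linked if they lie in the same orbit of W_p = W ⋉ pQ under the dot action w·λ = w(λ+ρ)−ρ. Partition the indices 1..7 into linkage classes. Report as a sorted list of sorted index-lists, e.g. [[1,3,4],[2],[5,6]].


Root system D_4: the 4×4 matrix C matches after relabeling.

Alcove-folded reps (p=17, 7 weights, presented ϖ-order):

  1: (2, 3, 1, 2)
  2: (2, 3, 1, 2)
  3: (1, 1, 2, 9)
  4: (1, 1, 2, 9)
  5: (4, 3, 5, 1)
  6: (2, 3, 1, 2)
  7: (2, 3, 1, 2)

Grouping the 7 weights by Ā_17-representative: 3 linkage classes.

[[1, 2, 6, 7], [3, 4], [5]]


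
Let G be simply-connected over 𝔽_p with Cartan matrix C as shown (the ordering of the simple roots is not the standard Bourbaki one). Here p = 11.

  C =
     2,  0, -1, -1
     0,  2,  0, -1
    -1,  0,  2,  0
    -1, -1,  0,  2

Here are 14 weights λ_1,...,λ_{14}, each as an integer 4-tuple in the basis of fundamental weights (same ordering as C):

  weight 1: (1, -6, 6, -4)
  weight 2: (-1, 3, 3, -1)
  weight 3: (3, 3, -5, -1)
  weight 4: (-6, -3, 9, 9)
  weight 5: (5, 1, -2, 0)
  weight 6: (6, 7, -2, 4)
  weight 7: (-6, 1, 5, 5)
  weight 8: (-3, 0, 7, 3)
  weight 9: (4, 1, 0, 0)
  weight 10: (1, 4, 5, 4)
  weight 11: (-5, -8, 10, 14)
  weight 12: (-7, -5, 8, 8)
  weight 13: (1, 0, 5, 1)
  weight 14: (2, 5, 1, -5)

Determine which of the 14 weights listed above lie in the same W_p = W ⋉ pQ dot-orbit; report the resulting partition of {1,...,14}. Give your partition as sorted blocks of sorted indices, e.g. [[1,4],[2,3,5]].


Type A_4, rank 4, |W|=120; reorder rows/cols to standard.

Folding the 14 weights λ_j+ρ into Ā_11 (reps in the given 4-coord order):

    [1] (5, 2, 1, 1)
    [2] (0, 4, 4, 0)
    [3] (0, 4, 4, 0)
    [4] (5, 2, 1, 1)
    [5] (5, 2, 1, 1)
    [6] (2, 1, 6, 2)
    [7] (5, 2, 1, 1)
    [8] (2, 1, 6, 2)
    [9] (5, 2, 1, 1)
    [10] (1, 2, 1, 3)
    [11] (0, 4, 4, 0)
    [12] (5, 2, 2, 1)
    [13] (2, 1, 6, 2)
    [14] (1, 2, 1, 3)

Grouping the 14 weights by Ā_11-representative: 5 linkage classes.

[[1, 4, 5, 7, 9], [2, 3, 11], [6, 8, 13], [10, 14], [12]]


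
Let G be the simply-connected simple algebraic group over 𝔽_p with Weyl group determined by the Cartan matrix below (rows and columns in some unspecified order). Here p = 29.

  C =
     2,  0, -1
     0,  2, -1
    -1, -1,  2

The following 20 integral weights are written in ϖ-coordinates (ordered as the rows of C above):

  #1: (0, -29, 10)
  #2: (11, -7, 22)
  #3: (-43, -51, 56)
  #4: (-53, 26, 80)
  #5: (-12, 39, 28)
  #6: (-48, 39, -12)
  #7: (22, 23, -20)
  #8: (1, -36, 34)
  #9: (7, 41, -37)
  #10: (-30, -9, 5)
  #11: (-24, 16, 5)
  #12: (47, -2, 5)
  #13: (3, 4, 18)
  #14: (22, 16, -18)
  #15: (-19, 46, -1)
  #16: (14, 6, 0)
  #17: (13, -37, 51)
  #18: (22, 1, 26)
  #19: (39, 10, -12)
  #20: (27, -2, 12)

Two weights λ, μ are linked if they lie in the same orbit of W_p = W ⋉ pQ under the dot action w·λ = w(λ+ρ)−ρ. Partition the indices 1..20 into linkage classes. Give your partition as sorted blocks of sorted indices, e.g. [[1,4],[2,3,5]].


Type A_3, rank 3, |W|=24; reorder rows/cols to standard.

W_29-reps of the 20 weights in Ā_29 (same 3-coord order as C):

  1: (16, 11, 1) · 2: (6, 0, 17) · 3: (15, 7, 1) · 4: (0, 21, 6) · 5: (18, 11, 0) · 6: (18, 11, 0) · 7: (4, 5, 19) · 8: (0, 21, 6) · 9: (15, 7, 1) · 10: (0, 21, 6) · 11: (6, 0, 17) · 12: (4, 5, 19) · 13: (4, 5, 19) · 14: (6, 0, 17) · 15: (18, 11, 0) · 16: (15, 7, 1) · 17: (15, 7, 1) · 18: (0, 21, 6) · 19: (18, 11, 0) · 20: (16, 11, 1)

Linkage partition of the 20 weights (6 classes, p=29):

[[1, 20], [2, 11, 14], [3, 9, 16, 17], [4, 8, 10, 18], [5, 6, 15, 19], [7, 12, 13]]


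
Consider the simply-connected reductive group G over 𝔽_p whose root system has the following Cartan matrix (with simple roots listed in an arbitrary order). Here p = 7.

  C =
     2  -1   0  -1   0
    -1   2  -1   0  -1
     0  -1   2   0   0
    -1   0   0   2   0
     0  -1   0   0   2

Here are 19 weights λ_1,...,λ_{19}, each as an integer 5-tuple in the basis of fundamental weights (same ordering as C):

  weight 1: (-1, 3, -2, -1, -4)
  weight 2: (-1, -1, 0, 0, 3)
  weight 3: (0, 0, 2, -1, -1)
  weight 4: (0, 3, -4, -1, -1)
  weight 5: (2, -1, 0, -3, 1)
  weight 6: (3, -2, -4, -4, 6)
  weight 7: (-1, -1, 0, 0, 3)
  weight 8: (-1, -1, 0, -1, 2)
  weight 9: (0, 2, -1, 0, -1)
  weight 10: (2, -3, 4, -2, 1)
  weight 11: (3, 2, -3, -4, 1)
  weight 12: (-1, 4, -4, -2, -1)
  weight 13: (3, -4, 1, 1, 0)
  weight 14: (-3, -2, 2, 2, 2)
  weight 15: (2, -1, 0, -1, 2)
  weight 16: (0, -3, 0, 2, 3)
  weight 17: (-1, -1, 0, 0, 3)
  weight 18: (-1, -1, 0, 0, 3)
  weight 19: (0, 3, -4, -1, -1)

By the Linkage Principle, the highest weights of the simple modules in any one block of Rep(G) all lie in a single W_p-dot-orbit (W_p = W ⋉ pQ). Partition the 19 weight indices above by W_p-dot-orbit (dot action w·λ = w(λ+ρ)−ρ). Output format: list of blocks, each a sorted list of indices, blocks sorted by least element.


C ↔ D_5 under row/col permutation; |W(D_5)| = 1920.

Each λ_j+ρ reduced to Ā_7; 5-tuples below use C's row order:

  [1] (0, 0, 1, 0, 3)
  [2] (0, 0, 1, 1, 4)
  [3] (1, 1, 3, 0, 0)
  [4] (1, 1, 3, 0, 0)
  [5] (1, 0, 1, 2, 2)
  [6] (0, 0, 1, 0, 3)
  [7] (0, 0, 1, 1, 4)
  [8] (0, 0, 1, 0, 3)
  [9] (1, 2, 0, 0, 0)
  [10] (1, 1, 3, 0, 0)
  [11] (1, 2, 0, 0, 0)
  [12] (1, 1, 3, 0, 0)
  [13] (1, 0, 1, 2, 2)
  [14] (1, 2, 0, 0, 0)
  [15] (0, 0, 1, 0, 3)
  [16] (1, 0, 1, 2, 2)
  [17] (0, 0, 1, 1, 4)
  [18] (0, 0, 1, 1, 4)
  [19] (1, 1, 3, 0, 0)

Partition of {1..19} into 5 W_7-dot-orbits:

[[1, 6, 8, 15], [2, 7, 17, 18], [3, 4, 10, 12, 19], [5, 13, 16], [9, 11, 14]]


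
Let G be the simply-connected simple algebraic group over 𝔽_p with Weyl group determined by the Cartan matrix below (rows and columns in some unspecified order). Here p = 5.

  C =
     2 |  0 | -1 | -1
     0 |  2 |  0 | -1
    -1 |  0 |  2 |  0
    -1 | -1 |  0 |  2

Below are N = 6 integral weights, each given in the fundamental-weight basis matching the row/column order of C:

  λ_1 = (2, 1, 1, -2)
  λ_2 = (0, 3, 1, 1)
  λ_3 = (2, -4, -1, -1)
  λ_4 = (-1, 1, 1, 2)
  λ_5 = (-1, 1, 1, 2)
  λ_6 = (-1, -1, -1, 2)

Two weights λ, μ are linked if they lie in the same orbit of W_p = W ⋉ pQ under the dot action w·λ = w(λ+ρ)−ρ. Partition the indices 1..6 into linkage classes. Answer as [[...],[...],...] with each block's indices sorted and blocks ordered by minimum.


C ↔ A_4 under row/col permutation; |W(A_4)| = 120.

Each λ_j+ρ reduced to Ā_5; 4-tuples below use C's row order:

  [1] (2, 0, 1, 1)
  [2] (1, 0, 1, 1)
  [3] (0, 0, 0, 3)
  [4] (0, 0, 0, 3)
  [5] (0, 0, 0, 3)
  [6] (0, 0, 0, 3)

3 distinct reps among the 6 weights ⇒ 3 W_5-linkage classes:

[[1], [2], [3, 4, 5, 6]]


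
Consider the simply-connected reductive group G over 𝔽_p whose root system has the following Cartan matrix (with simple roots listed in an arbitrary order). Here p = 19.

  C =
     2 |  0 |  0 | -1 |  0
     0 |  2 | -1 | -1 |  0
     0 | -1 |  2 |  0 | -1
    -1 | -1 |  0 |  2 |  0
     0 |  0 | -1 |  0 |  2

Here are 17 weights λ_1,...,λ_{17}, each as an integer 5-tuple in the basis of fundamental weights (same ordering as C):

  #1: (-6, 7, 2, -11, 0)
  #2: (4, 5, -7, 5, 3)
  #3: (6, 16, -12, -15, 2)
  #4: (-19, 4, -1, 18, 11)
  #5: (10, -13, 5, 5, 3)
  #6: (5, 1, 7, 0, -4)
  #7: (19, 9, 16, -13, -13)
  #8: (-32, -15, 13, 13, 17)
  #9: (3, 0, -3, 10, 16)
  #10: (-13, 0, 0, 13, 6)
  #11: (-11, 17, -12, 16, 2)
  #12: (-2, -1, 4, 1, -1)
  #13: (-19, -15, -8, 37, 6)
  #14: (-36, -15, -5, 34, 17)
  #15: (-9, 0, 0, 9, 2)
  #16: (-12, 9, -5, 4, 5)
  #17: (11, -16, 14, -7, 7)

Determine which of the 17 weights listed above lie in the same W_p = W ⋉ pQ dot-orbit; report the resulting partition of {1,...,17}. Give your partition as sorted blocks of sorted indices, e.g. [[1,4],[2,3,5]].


Dynkin diagram of C (from the 8 off-diagonal −1 entries): A_5.

Folding the 17 weights λ_j+ρ into Ā_19 (reps in the given 5-coord order):

    λ_1+ρ ↦ (8, 1, 1, 2, 3)
    λ_2+ρ ↦ (5, 0, 4, 6, 2)
    λ_3+ρ ↦ (6, 2, 5, 1, 3)
    λ_4+ρ ↦ (1, 0, 5, 1, 0)
    λ_5+ρ ↦ (5, 0, 4, 6, 2)
    λ_6+ρ ↦ (6, 2, 5, 1, 3)
    λ_7+ρ ↦ (8, 1, 1, 2, 3)
    λ_8+ρ ↦ (1, 0, 5, 1, 0)
    λ_9+ρ ↦ (8, 1, 1, 2, 3)
    λ_10+ρ ↦ (8, 1, 1, 2, 3)
    λ_11+ρ ↦ (6, 2, 5, 1, 3)
    λ_12+ρ ↦ (1, 0, 5, 1, 0)
    λ_13+ρ ↦ (1, 0, 5, 1, 0)
    λ_14+ρ ↦ (1, 2, 14, 2, 0)
    λ_15+ρ ↦ (8, 1, 1, 2, 3)
    λ_16+ρ ↦ (5, 0, 4, 6, 2)
    λ_17+ρ ↦ (5, 0, 4, 6, 2)

Grouping the 17 weights by Ā_19-representative: 5 linkage classes.

[[1, 7, 9, 10, 15], [2, 5, 16, 17], [3, 6, 11], [4, 8, 12, 13], [14]]


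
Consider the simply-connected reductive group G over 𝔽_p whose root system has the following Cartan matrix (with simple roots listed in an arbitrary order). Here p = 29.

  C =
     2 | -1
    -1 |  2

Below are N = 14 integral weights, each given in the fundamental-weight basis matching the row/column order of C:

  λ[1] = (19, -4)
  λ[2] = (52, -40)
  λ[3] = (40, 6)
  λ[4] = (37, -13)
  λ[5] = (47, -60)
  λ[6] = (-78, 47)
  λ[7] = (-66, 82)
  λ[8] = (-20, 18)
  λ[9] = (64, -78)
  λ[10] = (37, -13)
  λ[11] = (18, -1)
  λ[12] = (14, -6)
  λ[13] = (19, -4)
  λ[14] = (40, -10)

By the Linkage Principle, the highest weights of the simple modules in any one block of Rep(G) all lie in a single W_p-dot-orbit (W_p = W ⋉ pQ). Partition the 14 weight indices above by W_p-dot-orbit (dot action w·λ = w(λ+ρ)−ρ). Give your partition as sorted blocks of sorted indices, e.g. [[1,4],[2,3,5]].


Type A_2, rank 2, |W|=6; reorder rows/cols to standard.

Each λ_j+ρ reduced to Ā_29; 2-tuples below use C's row order:

  1: (17, 3) · 2: (10, 5) · 3: (10, 12) · 4: (17, 3) · 5: (18, 1) · 6: (19, 0) · 7: (18, 4) · 8: (19, 0) · 9: (10, 12) · 10: (17, 3) · 11: (19, 0) · 12: (10, 5) · 13: (17, 3) · 14: (17, 3)

Grouping the 14 weights by Ā_29-representative: 6 linkage classes.

[[1, 4, 10, 13, 14], [2, 12], [3, 9], [5], [6, 8, 11], [7]]


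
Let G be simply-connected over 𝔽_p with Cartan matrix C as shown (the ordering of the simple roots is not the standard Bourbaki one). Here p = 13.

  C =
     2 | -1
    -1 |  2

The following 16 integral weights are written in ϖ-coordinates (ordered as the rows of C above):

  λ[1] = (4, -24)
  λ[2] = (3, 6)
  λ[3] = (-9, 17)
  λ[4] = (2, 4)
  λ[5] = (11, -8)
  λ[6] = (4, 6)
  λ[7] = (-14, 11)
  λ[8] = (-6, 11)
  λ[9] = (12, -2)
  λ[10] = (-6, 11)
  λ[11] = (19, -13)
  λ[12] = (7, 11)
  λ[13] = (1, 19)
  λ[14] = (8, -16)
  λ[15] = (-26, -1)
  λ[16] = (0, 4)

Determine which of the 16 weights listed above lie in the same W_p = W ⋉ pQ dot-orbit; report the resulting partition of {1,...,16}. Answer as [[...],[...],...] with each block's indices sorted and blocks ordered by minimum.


A_2 Cartan matrix, 2 simple roots permuted; ρ=(1,1).

λ_j+ρ reflected into Ā_13 (⟨·,θ^∨⟩≤13); 2-tuples as given:

  [1] (3, 5) · [2] (4, 7) · [3] (3, 5) · [4] (3, 5) · [5] (5, 7) · [6] (5, 7) · [7] (12, 1) · [8] (5, 7) · [9] (12, 1) · [10] (5, 7) · [11] (1, 5) · [12] (1, 5) · [13] (7, 4) · [14] (4, 7) · [15] (12, 1) · [16] (1, 5)

Linkage partition of the 16 weights (6 classes, p=13):

[[1, 3, 4], [2, 14], [5, 6, 8, 10], [7, 9, 15], [11, 12, 16], [13]]


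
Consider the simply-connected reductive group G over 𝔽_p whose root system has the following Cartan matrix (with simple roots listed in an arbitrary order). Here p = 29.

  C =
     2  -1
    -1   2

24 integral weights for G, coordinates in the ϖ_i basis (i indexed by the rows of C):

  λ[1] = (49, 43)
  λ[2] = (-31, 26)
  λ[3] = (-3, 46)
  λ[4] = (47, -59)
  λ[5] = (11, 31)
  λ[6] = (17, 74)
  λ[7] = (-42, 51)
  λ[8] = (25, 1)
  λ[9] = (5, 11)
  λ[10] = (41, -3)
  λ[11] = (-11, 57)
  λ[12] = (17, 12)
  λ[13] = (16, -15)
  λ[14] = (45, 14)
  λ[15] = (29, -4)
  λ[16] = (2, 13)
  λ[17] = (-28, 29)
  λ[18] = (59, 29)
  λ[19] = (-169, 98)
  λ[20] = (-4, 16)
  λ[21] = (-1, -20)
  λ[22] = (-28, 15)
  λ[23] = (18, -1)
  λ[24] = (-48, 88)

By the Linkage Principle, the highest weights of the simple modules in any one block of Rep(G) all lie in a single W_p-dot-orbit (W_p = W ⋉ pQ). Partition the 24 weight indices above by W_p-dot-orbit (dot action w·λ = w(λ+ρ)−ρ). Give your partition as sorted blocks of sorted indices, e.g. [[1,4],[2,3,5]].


Dynkin diagram of C (from the 2 off-diagonal −1 entries): A_2.

Ā_29 reps of the 24 weights (A_2, coords as presented):

  1: (14, 8);  2: (26, 2);  3: (16, 11);  4: (19, 0);  5: (3, 14);  6: (6, 12);  7: (6, 12);  8: (26, 2);  9: (6, 12);  10: (16, 11);  11: (19, 0);  12: (16, 11);  13: (3, 14);  14: (3, 14);  15: (26, 2);  16: (3, 14);  17: (26, 2);  18: (26, 2);  19: (6, 12);  20: (3, 14);  21: (19, 0);  22: (16, 11);  23: (19, 0);  24: (16, 11)

Linkage partition of the 24 weights (6 classes, p=29):

[[1], [2, 8, 15, 17, 18], [3, 10, 12, 22, 24], [4, 11, 21, 23], [5, 13, 14, 16, 20], [6, 7, 9, 19]]


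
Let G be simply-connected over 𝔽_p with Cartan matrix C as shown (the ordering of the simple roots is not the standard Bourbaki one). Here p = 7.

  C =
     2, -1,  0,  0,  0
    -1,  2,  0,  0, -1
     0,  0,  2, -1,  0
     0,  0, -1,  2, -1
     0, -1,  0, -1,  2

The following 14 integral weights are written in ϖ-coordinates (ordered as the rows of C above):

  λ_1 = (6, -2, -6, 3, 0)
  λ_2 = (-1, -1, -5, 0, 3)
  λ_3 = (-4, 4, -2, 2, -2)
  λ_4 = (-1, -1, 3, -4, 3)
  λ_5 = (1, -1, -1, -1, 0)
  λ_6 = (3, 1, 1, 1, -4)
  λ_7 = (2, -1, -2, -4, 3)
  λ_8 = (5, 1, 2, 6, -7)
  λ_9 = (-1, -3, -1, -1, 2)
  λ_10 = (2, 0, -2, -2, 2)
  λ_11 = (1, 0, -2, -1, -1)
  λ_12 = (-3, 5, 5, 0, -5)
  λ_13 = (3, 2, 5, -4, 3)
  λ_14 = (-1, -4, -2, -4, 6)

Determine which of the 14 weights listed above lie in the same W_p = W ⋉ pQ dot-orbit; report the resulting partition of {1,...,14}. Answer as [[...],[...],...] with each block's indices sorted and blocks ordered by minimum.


Cartan matrix: type A_5 (|W|=720); un-permuting the 5 rows.

Each λ_j+ρ reduced to Ā_7; 5-tuples below use C's row order:

  1: (2, 0, 0, 0, 1)
  2: (0, 0, 1, 3, 1)
  3: (3, 1, 1, 1, 1)
  4: (0, 0, 1, 3, 1)
  5: (2, 0, 0, 0, 1)
  6: (3, 1, 1, 1, 1)
  7: (3, 0, 3, 1, 0)
  8: (3, 1, 1, 1, 1)
  9: (2, 0, 0, 0, 1)
  10: (3, 1, 1, 1, 1)
  11: (2, 0, 0, 0, 1)
  12: (0, 0, 1, 3, 1)
  13: (3, 0, 3, 1, 0)
  14: (3, 0, 3, 1, 0)

Partition of {1..14} into 4 W_7-dot-orbits:

[[1, 5, 9, 11], [2, 4, 12], [3, 6, 8, 10], [7, 13, 14]]


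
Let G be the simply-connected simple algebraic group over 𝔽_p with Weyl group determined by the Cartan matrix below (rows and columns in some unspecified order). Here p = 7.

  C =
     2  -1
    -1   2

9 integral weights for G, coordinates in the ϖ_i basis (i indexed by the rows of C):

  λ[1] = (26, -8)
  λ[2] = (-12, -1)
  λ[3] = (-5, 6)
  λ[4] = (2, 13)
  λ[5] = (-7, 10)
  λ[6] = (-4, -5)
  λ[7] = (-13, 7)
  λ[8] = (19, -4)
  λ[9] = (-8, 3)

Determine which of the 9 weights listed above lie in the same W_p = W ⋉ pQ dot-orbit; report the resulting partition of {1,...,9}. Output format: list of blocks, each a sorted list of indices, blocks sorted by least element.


C ↔ A_2 under row/col permutation; |W(A_2)| = 6.

Alcove-folded reps (p=7, 9 weights, presented ϖ-order):

  λ_1+ρ ↦ (1, 6);  λ_2+ρ ↦ (4, 3);  λ_3+ρ ↦ (4, 3);  λ_4+ρ ↦ (4, 3);  λ_5+ρ ↦ (2, 1);  λ_6+ρ ↦ (4, 3);  λ_7+ρ ↦ (2, 1);  λ_8+ρ ↦ (3, 1);  λ_9+ρ ↦ (4, 3)

These 9 weights hit 4 W_7-dot-orbits; sizes (1, 5, 2, 1):

[[1], [2, 3, 4, 6, 9], [5, 7], [8]]


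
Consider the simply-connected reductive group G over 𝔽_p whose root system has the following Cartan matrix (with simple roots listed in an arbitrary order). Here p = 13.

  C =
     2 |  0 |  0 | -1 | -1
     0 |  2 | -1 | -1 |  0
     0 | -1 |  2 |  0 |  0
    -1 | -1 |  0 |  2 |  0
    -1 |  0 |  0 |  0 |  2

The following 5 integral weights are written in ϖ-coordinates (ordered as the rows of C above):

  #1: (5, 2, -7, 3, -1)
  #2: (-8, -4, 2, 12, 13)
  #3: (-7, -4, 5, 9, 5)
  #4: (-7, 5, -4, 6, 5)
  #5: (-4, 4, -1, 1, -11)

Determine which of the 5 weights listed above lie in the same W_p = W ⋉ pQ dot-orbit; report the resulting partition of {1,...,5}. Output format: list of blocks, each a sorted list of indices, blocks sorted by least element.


C ↔ A_5 under row/col permutation; |W(A_5)| = 720.

Alcove-folded reps (p=13, 5 weights, presented ϖ-order):

  λ_1 → (6, 3, 3, 1, 0);  λ_2 → (6, 3, 3, 1, 0);  λ_3 → (6, 3, 3, 1, 0);  λ_4 → (6, 3, 3, 1, 0);  λ_5 → (1, 0, 6, 4, 2)

Grouping the 5 weights by Ā_13-representative: 2 linkage classes.

[[1, 2, 3, 4], [5]]


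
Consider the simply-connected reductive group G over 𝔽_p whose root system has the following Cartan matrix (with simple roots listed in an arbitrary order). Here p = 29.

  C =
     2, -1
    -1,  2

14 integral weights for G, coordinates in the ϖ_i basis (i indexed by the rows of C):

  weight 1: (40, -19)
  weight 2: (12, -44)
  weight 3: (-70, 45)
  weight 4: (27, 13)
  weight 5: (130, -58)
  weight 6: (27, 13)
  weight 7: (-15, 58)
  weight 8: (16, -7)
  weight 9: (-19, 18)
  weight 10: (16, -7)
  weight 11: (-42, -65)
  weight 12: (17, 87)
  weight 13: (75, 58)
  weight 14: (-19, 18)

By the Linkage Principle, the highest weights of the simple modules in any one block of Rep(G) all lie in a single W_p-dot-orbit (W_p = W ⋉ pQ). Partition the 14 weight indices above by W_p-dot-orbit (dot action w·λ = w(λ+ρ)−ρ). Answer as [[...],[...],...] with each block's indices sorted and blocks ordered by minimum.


Cartan matrix: type A_2 (|W|=6); un-permuting the 2 rows.

Each λ_j+ρ reduced to Ā_29; 2-tuples below use C's row order:

  1: (11, 6) · 2: (15, 1) · 3: (11, 6) · 4: (15, 1) · 5: (15, 1) · 6: (15, 1) · 7: (15, 1) · 8: (11, 6) · 9: (18, 1) · 10: (11, 6) · 11: (11, 6) · 12: (18, 1) · 13: (18, 1) · 14: (18, 1)

The 14 indices split into 3 linkage classes (same alcove rep ⇔ same W_29-dot-orbit):

[[1, 3, 8, 10, 11], [2, 4, 5, 6, 7], [9, 12, 13, 14]]


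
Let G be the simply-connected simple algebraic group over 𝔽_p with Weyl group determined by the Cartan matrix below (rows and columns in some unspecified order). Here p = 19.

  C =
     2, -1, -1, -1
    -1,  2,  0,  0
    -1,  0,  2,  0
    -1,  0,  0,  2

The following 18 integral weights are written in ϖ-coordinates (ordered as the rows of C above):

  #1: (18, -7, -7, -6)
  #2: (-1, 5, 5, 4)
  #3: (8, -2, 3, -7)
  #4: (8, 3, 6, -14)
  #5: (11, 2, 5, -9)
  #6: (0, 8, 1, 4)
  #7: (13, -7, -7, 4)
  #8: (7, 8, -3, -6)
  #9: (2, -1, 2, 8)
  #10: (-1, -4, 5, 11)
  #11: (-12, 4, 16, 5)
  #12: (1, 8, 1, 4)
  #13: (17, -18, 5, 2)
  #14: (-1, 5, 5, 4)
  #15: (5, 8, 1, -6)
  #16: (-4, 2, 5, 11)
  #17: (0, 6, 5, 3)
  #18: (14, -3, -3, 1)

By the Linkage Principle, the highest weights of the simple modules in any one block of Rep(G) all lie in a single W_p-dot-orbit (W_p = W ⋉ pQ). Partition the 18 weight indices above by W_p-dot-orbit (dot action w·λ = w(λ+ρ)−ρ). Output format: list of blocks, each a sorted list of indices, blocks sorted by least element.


Type D_4, rank 4, |W|=192; reorder rows/cols to standard.

Folding the 18 weights λ_j+ρ into Ā_19 (reps in the given 4-coord order):

    [1] (0, 6, 6, 5)
    [2] (0, 6, 6, 5)
    [3] (2, 1, 4, 6)
    [4] (3, 0, 3, 9)
    [5] (2, 1, 4, 6)
    [6] (1, 9, 2, 5)
    [7] (0, 6, 6, 5)
    [8] (1, 9, 2, 5)
    [9] (3, 0, 3, 9)
    [10] (3, 0, 3, 9)
    [11] (0, 6, 6, 5)
    [12] (1, 9, 2, 5)
    [13] (1, 9, 2, 5)
    [14] (0, 6, 6, 5)
    [15] (1, 9, 2, 5)
    [16] (3, 0, 3, 9)
    [17] (1, 7, 6, 4)
    [18] (2, 2, 2, 2)

6 distinct reps among the 18 weights ⇒ 6 W_19-linkage classes:

[[1, 2, 7, 11, 14], [3, 5], [4, 9, 10, 16], [6, 8, 12, 13, 15], [17], [18]]


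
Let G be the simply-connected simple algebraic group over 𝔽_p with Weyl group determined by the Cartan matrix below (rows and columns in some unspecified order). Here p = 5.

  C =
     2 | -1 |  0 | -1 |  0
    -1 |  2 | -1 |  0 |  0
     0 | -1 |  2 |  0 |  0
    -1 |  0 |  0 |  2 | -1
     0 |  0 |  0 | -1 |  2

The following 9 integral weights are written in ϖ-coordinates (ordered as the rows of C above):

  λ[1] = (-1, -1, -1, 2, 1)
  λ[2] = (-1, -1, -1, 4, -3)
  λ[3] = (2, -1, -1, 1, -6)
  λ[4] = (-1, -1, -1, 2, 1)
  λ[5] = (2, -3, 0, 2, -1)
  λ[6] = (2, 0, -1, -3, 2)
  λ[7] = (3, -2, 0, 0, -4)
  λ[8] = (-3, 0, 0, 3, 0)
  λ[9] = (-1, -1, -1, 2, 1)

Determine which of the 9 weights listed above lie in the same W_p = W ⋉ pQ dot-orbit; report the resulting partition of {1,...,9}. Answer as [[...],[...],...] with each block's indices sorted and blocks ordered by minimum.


Dynkin diagram of C (from the 8 off-diagonal −1 entries): A_5.

Alcove-folded reps (p=5, 9 weights, presented ϖ-order):

  1: (0, 0, 0, 3, 2)
  2: (0, 0, 0, 3, 2)
  3: (0, 0, 0, 3, 2)
  4: (0, 0, 0, 3, 2)
  5: (1, 1, 0, 2, 1)
  6: (1, 1, 0, 2, 1)
  7: (1, 1, 0, 2, 1)
  8: (1, 1, 0, 2, 1)
  9: (0, 0, 0, 3, 2)

Partition of {1..9} into 2 W_5-dot-orbits:

[[1, 2, 3, 4, 9], [5, 6, 7, 8]]


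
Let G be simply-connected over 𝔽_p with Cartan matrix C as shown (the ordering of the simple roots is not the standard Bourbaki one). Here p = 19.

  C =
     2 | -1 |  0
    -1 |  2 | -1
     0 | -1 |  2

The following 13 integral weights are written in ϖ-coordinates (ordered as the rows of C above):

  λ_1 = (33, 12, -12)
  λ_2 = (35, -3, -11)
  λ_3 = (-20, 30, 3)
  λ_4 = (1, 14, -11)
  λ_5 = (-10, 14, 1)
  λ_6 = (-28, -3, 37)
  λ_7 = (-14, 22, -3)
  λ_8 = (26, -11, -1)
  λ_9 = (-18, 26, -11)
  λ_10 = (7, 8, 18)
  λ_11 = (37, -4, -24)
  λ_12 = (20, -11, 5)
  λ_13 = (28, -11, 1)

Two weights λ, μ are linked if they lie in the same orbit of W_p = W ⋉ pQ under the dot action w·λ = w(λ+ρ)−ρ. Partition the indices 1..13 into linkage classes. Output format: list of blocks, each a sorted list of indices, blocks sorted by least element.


Root system A_3: the 3×3 matrix C matches after relabeling.

W_19-reps of the 13 weights in Ā_19 (same 3-coord order as C):

    [1] (9, 6, 2)
    [2] (2, 5, 10)
    [3] (3, 0, 12)
    [4] (2, 5, 10)
    [5] (9, 6, 2)
    [6] (9, 0, 2)
    [7] (9, 6, 2)
    [8] (9, 0, 2)
    [9] (9, 0, 2)
    [10] (9, 0, 2)
    [11] (3, 0, 12)
    [12] (9, 6, 2)
    [13] (9, 0, 2)

Grouping the 13 weights by Ā_19-representative: 4 linkage classes.

[[1, 5, 7, 12], [2, 4], [3, 11], [6, 8, 9, 10, 13]]


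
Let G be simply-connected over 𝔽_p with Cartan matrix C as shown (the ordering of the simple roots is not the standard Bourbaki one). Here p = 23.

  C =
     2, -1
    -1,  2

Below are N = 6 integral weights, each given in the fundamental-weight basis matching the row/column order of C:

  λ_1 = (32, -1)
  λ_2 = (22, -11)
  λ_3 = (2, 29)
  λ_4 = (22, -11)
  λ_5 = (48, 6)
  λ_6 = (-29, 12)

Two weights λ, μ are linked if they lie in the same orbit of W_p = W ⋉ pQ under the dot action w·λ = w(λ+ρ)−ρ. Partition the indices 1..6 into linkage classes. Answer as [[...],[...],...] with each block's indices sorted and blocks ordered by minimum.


A_2 Cartan matrix, 2 simple roots permuted; ρ=(1,1).

λ_j+ρ reflected into Ā_23 (⟨·,θ^∨⟩≤23); 2-tuples as given:

  λ_1 → (13, 10)
  λ_2 → (13, 10)
  λ_3 → (7, 13)
  λ_4 → (13, 10)
  λ_5 → (7, 13)
  λ_6 → (8, 10)

Partition of {1..6} into 3 W_23-dot-orbits:

[[1, 2, 4], [3, 5], [6]]


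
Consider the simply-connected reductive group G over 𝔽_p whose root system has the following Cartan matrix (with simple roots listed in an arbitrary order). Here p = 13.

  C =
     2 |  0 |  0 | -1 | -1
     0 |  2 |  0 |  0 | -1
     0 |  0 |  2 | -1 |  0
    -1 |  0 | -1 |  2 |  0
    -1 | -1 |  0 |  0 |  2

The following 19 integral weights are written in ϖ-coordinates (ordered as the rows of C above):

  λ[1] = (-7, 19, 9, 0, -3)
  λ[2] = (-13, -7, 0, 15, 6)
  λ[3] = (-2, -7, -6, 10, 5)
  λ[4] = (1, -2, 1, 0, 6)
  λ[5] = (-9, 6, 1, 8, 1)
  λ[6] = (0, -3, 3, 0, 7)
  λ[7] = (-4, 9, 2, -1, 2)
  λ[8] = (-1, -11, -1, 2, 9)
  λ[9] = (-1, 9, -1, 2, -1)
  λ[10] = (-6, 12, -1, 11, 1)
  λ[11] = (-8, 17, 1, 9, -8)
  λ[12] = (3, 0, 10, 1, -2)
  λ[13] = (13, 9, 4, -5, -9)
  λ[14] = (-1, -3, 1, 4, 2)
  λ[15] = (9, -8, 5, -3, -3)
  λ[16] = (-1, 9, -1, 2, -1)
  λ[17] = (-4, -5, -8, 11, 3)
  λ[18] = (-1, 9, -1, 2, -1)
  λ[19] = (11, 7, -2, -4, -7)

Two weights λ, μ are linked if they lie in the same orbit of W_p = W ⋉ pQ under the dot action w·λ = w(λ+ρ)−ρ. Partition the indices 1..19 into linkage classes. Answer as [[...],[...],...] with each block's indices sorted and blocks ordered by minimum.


Dynkin diagram of C (from the 8 off-diagonal −1 entries): A_5.

Each λ_j+ρ reduced to Ā_13; 5-tuples below use C's row order:

  λ_1+ρ ↦ (0, 2, 2, 5, 1)
  λ_2+ρ ↦ (1, 1, 3, 1, 6)
  λ_3+ρ ↦ (0, 2, 2, 5, 1)
  λ_4+ρ ↦ (2, 1, 2, 1, 6)
  λ_5+ρ ↦ (2, 1, 2, 1, 6)
  λ_6+ρ ↦ (1, 1, 3, 1, 6)
  λ_7+ρ ↦ (0, 10, 0, 3, 0)
  λ_8+ρ ↦ (0, 10, 0, 3, 0)
  λ_9+ρ ↦ (0, 10, 0, 3, 0)
  λ_10+ρ ↦ (0, 1, 7, 2, 3)
  λ_11+ρ ↦ (2, 1, 2, 1, 6)
  λ_12+ρ ↦ (0, 1, 7, 2, 3)
  λ_13+ρ ↦ (2, 1, 2, 1, 6)
  λ_14+ρ ↦ (0, 2, 2, 5, 1)
  λ_15+ρ ↦ (1, 1, 3, 1, 6)
  λ_16+ρ ↦ (0, 10, 0, 3, 0)
  λ_17+ρ ↦ (0, 1, 7, 2, 3)
  λ_18+ρ ↦ (0, 10, 0, 3, 0)
  λ_19+ρ ↦ (2, 1, 2, 1, 6)

These 19 weights hit 5 W_13-dot-orbits; sizes (3, 3, 5, 5, 3):

[[1, 3, 14], [2, 6, 15], [4, 5, 11, 13, 19], [7, 8, 9, 16, 18], [10, 12, 17]]


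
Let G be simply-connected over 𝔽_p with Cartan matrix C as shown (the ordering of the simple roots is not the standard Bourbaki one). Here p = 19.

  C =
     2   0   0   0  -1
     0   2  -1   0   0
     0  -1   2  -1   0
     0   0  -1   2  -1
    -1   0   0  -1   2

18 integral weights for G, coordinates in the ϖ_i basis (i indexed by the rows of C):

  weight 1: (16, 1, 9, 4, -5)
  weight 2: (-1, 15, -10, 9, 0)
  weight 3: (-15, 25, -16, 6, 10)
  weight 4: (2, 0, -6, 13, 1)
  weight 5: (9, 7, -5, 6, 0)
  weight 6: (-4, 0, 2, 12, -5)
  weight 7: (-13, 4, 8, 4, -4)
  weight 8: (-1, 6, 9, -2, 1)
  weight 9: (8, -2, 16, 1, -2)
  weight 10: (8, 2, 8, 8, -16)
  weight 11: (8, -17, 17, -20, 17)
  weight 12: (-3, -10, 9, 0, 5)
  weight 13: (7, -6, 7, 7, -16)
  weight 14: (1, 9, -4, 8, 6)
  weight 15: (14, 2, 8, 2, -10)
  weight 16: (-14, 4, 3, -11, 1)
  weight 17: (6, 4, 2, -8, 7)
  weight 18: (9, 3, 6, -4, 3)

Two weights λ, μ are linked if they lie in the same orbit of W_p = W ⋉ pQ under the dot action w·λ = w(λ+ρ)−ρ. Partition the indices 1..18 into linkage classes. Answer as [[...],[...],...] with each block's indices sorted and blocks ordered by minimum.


Root system A_5: the 5×5 matrix C matches after relabeling.

Alcove-folded reps (p=19, 18 weights, presented ϖ-order):

    [1] (2, 9, 1, 1, 4)
    [2] (0, 7, 9, 1, 1)
    [3] (7, 1, 4, 3, 1)
    [4] (3, 4, 1, 9, 2)
    [5] (7, 1, 4, 3, 1)
    [6] (4, 1, 3, 6, 3)
    [7] (3, 4, 1, 9, 2)
    [8] (0, 7, 9, 1, 1)
    [9] (0, 7, 9, 1, 1)
    [10] (4, 1, 3, 6, 3)
    [11] (0, 7, 9, 1, 1)
    [12] (2, 9, 1, 1, 4)
    [13] (7, 1, 4, 3, 1)
    [14] (4, 1, 3, 6, 3)
    [15] (4, 1, 3, 6, 3)
    [16] (2, 9, 1, 1, 4)
    [17] (7, 1, 4, 3, 1)
    [18] (7, 1, 4, 3, 1)

Grouping the 18 weights by Ā_19-representative: 5 linkage classes.

[[1, 12, 16], [2, 8, 9, 11], [3, 5, 13, 17, 18], [4, 7], [6, 10, 14, 15]]


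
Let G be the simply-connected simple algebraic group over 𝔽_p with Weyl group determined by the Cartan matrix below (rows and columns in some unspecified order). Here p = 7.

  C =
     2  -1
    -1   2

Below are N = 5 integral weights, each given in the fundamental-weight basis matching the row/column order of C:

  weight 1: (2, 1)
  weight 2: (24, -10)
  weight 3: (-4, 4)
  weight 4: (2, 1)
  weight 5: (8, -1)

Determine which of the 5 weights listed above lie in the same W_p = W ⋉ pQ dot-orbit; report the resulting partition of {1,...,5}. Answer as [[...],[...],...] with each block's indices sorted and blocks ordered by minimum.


Cartan matrix: type A_2 (|W|=6); un-permuting the 2 rows.

Ā_7 reps of the 5 weights (A_2, coords as presented):

  λ_1 → (3, 2);  λ_2 → (3, 2);  λ_3 → (3, 2);  λ_4 → (3, 2);  λ_5 → (5, 2)

The 5 indices split into 2 linkage classes (same alcove rep ⇔ same W_7-dot-orbit):

[[1, 2, 3, 4], [5]]


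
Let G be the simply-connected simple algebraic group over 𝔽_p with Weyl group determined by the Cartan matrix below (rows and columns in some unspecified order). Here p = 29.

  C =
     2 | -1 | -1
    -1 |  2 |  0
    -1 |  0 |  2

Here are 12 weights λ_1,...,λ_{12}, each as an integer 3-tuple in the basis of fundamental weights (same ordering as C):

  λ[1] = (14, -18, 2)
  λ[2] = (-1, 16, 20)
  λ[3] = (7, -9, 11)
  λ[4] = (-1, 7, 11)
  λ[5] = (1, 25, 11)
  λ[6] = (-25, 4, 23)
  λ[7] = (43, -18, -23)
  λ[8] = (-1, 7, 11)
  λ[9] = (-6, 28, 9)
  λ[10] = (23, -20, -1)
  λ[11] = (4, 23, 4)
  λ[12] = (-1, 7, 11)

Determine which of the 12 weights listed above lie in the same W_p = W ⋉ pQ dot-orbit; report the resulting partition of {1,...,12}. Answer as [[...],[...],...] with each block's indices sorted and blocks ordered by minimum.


A_3 Cartan matrix, 3 simple roots permuted; ρ=(1,1,1).

W_29-reps of the 12 weights in Ā_29 (same 3-coord order as C):

  λ_1+ρ ↦ (2, 15, 1) · λ_2+ρ ↦ (0, 8, 12) · λ_3+ρ ↦ (0, 8, 12) · λ_4+ρ ↦ (0, 8, 12) · λ_5+ρ ↦ (2, 15, 1) · λ_6+ρ ↦ (5, 19, 0) · λ_7+ρ ↦ (5, 2, 7) · λ_8+ρ ↦ (0, 8, 12) · λ_9+ρ ↦ (5, 19, 0) · λ_10+ρ ↦ (5, 19, 0) · λ_11+ρ ↦ (5, 19, 0) · λ_12+ρ ↦ (0, 8, 12)

These 12 weights hit 4 W_29-dot-orbits; sizes (2, 5, 4, 1):

[[1, 5], [2, 3, 4, 8, 12], [6, 9, 10, 11], [7]]


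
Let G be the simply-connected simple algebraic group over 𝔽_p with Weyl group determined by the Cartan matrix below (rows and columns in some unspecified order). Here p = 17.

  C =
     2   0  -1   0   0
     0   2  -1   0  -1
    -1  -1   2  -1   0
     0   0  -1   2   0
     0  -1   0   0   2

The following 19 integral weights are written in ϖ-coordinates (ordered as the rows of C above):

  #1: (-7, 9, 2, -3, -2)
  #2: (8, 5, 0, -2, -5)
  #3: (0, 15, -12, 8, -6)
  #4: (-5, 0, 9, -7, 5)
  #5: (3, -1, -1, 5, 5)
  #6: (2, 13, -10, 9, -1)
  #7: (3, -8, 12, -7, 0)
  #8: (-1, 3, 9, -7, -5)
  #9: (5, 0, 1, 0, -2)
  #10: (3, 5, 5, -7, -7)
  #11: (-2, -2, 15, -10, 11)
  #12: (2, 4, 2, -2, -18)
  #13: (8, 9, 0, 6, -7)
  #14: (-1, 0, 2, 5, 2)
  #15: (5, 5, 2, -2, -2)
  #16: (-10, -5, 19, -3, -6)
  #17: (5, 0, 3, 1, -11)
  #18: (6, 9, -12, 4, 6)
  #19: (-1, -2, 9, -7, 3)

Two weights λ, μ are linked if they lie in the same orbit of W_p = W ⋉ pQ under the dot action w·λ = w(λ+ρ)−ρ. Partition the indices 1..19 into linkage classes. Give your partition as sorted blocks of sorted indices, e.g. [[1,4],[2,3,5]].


D_5 Cartan matrix, 5 simple roots permuted; ρ=(1,1,1,1,1).

W_17-reps of the 19 weights in Ā_17 (same 5-coord order as C):

  [1] (1, 4, 2, 3, 1) · [2] (9, 1, 0, 1, 4) · [3] (9, 1, 0, 1, 4) · [4] (4, 0, 0, 6, 6) · [5] (4, 0, 0, 6, 6) · [6] (6, 0, 2, 1, 1) · [7] (4, 0, 0, 6, 6) · [8] (0, 1, 3, 6, 3) · [9] (6, 0, 2, 1, 1) · [10] (4, 0, 0, 6, 6) · [11] (9, 1, 0, 1, 4) · [12] (1, 4, 2, 3, 1) · [13] (1, 4, 2, 3, 1) · [14] (0, 1, 3, 6, 3) · [15] (6, 0, 2, 1, 1) · [16] (6, 0, 2, 1, 1) · [17] (1, 4, 2, 3, 1) · [18] (4, 0, 0, 6, 6) · [19] (0, 1, 3, 6, 3)

These 19 weights hit 5 W_17-dot-orbits; sizes (4, 3, 5, 4, 3):

[[1, 12, 13, 17], [2, 3, 11], [4, 5, 7, 10, 18], [6, 9, 15, 16], [8, 14, 19]]


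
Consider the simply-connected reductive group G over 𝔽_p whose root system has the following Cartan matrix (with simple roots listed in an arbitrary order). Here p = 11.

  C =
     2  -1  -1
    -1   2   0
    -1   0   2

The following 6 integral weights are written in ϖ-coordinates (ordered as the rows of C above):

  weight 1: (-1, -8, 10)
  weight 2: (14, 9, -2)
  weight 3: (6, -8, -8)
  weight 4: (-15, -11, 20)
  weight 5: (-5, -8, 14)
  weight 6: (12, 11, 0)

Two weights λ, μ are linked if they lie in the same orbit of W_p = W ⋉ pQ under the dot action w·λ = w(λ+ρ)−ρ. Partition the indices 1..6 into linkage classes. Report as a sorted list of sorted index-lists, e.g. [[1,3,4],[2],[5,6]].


Root system A_3: the 3×3 matrix C matches after relabeling.

Alcove-folded reps (p=11, 6 weights, presented ϖ-order):

  1: (7, 0, 4);  2: (1, 2, 7);  3: (7, 0, 0);  4: (1, 2, 7);  5: (7, 0, 0);  6: (1, 2, 7)

Grouping the 6 weights by Ā_11-representative: 3 linkage classes.

[[1], [2, 4, 6], [3, 5]]


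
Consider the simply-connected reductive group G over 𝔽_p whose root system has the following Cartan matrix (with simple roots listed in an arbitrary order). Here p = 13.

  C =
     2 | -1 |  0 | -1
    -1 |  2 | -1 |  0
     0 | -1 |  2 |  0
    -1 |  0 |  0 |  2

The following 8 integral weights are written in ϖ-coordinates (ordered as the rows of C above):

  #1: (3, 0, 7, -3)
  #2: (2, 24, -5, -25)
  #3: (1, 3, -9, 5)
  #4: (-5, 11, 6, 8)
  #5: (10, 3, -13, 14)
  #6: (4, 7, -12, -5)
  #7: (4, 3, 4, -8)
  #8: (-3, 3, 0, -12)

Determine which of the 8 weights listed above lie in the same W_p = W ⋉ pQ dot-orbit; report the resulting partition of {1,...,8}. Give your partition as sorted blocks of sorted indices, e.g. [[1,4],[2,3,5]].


A_4 Cartan matrix, 4 simple roots permuted; ρ=(1,1,1,1).

W_13-reps of the 8 weights in Ā_13 (same 4-coord order as C):

  λ_1 → (2, 1, 8, 2)
  λ_2 → (2, 1, 8, 2)
  λ_3 → (2, 2, 4, 4)
  λ_4 → (2, 2, 4, 4)
  λ_5 → (2, 1, 8, 2)
  λ_6 → (2, 1, 8, 2)
  λ_7 → (2, 2, 4, 4)
  λ_8 → (2, 1, 8, 2)

The 8 indices split into 2 linkage classes (same alcove rep ⇔ same W_13-dot-orbit):

[[1, 2, 5, 6, 8], [3, 4, 7]]


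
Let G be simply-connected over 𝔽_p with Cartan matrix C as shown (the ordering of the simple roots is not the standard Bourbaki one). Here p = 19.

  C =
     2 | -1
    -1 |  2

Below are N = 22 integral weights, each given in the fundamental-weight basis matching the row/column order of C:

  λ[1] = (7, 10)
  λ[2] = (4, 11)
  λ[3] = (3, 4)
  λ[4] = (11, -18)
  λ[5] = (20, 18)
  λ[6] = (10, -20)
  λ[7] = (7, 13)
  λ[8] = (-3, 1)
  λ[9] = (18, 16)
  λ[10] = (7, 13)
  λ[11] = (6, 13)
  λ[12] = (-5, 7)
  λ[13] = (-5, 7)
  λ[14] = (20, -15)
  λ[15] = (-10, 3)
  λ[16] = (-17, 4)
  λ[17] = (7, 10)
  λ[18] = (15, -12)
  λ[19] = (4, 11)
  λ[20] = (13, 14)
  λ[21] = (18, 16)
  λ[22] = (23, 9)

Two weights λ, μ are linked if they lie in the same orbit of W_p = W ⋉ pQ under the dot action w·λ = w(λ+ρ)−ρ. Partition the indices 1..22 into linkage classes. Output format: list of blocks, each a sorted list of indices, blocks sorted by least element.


Root system A_2: the 2×2 matrix C matches after relabeling.

W_19-reps of the 22 weights in Ā_19 (same 2-coord order as C):

  [1] (8, 11) · [2] (5, 12) · [3] (4, 5) · [4] (5, 12) · [5] (2, 0) · [6] (8, 11) · [7] (5, 11) · [8] (2, 0) · [9] (2, 0) · [10] (5, 11) · [11] (5, 12) · [12] (4, 4) · [13] (4, 4) · [14] (5, 12) · [15] (4, 5) · [16] (5, 11) · [17] (8, 11) · [18] (5, 11) · [19] (5, 12) · [20] (4, 5) · [21] (2, 0) · [22] (4, 5)

Partition of {1..22} into 6 W_19-dot-orbits:

[[1, 6, 17], [2, 4, 11, 14, 19], [3, 15, 20, 22], [5, 8, 9, 21], [7, 10, 16, 18], [12, 13]]


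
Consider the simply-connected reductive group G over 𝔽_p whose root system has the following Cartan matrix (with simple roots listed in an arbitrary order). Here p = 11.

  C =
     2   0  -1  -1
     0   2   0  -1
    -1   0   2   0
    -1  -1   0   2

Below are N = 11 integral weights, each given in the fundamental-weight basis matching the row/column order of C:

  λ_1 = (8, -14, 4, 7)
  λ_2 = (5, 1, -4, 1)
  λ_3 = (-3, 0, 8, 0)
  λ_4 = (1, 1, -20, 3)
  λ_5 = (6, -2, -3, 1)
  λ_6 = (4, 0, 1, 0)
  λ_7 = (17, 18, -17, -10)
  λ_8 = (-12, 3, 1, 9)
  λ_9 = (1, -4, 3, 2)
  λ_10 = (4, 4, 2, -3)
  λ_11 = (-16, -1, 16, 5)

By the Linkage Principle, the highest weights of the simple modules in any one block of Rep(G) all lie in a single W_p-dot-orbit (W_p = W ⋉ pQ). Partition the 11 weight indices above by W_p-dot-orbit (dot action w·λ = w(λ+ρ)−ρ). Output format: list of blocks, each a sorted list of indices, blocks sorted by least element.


A_4 Cartan matrix, 4 simple roots permuted; ρ=(1,1,1,1).

Ā_11 reps of the 11 weights (A_4, coords as presented):

  λ_1 → (2, 3, 4, 0);  λ_2 → (3, 2, 3, 2);  λ_3 → (1, 0, 7, 1);  λ_4 → (2, 3, 4, 0);  λ_5 → (5, 1, 2, 1);  λ_6 → (5, 1, 2, 1);  λ_7 → (5, 1, 2, 1);  λ_8 → (1, 0, 6, 1);  λ_9 → (2, 3, 4, 0);  λ_10 → (3, 3, 3, 2);  λ_11 → (2, 3, 4, 0)

Grouping the 11 weights by Ā_11-representative: 6 linkage classes.

[[1, 4, 9, 11], [2], [3], [5, 6, 7], [8], [10]]
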